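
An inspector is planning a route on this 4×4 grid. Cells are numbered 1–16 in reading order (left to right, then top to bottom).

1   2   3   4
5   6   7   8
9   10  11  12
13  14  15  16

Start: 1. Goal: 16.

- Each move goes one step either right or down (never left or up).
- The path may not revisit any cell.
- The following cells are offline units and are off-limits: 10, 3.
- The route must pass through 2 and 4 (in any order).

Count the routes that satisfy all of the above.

0

A right/down-only route from 1 to 16 makes exactly 3 down-moves and 3 right-moves in some order.
With no other constraints that would be C(6,3) = 20 routes.
A monotone route can only reach the required cells in the order 2, 4, so split there and multiply the segment counts (each segment already excludes blocked cells): 1→2: 1; 2→4: 0; 4→16: 1; product = 0.
No route satisfies every constraint, so the count is 0.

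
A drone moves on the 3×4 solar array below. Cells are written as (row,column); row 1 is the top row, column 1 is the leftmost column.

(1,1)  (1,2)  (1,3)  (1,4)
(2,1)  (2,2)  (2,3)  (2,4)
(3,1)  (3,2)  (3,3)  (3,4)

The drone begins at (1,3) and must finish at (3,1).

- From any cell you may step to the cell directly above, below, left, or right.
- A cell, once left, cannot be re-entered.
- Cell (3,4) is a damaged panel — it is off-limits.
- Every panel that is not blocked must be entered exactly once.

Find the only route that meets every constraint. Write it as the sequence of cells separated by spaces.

Need to visit all 11 open cells exactly once, starting at (1,3) and ending at (3,1).
Cell (2,4) has only two open neighbours ((1,4) and (2,3)), so the path must pass straight through it: one of those is the cell it's entered from and the other is where it exits.
Route from (1,3): right 1 to (1,4), down 1 to (2,4), left 1 to (2,3), down 1 to (3,3), left 1 to (3,2), up 2 to (1,2), left 1 to (1,1), down 2 to (3,1) — 10 moves in all.
Check: all 11 open cells covered.

(1,3) (1,4) (2,4) (2,3) (3,3) (3,2) (2,2) (1,2) (1,1) (2,1) (3,1)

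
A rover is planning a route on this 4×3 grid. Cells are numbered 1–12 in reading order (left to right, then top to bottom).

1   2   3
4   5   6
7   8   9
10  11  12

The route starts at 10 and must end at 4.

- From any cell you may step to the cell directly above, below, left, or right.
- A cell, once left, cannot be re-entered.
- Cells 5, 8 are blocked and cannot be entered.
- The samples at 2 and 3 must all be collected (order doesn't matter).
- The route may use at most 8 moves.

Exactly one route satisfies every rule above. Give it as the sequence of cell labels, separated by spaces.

The 8-move cap with required stops at 2, 3 leaves no slack for detours.
Route from 10: right 2 to 12, up 3 to 3, left 2 to 1, down 1 to 4 — 8 moves in all.
Check: all required cells visited; 8 ≤ 8 moves.

10 11 12 9 6 3 2 1 4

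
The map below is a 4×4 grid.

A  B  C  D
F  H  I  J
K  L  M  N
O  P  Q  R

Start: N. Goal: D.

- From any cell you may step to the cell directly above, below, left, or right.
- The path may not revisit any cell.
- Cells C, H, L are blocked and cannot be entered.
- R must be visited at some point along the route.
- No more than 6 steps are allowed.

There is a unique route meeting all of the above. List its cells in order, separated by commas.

Any route must reach R and still end at D within 6 moves, so the order of the required stops is forced.
Route from N: down 1 to R, left 1 to Q, up 2 to I, right 1 to J, up 1 to D — 6 moves in all.
Check: all required cells visited; 6 ≤ 6 moves.

N, R, Q, M, I, J, D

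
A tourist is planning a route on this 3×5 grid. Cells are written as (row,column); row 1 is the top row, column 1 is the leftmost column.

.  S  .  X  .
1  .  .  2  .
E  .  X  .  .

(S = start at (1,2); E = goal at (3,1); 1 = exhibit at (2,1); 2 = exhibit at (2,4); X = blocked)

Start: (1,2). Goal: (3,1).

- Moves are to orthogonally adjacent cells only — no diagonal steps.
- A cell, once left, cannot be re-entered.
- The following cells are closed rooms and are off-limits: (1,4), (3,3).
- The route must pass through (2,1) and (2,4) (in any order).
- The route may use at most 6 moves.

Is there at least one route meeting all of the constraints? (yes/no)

no

Even ignoring the no-revisit rule, getting from (1,2) to (3,1), taking the cheapest ordering (1,2) → (2,4) → (2,1) → (3,1) needs at least 3 + 3 + 1 = 7 moves (Manhattan distance per leg), which exceeds the 6-move limit.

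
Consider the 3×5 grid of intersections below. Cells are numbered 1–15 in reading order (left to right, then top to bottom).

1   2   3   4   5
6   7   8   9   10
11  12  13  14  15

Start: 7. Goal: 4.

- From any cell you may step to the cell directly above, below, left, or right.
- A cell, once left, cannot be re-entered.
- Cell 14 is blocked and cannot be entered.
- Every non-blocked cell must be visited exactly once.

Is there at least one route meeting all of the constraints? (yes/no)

no

Cell 15 has only one open neighbour but is neither the start nor the goal, so a Hamiltonian route would have to both enter and leave it through the same neighbour — impossible without revisiting.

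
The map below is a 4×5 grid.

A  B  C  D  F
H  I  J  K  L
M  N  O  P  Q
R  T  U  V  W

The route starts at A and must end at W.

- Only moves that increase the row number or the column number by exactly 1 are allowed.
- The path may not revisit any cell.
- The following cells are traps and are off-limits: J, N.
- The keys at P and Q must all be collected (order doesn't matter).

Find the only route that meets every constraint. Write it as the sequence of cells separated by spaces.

A B C D K P Q W

Moves only go right or down, so the column and row indices never decrease.
Route from A: 3× right (reaching D), 2× down (reaching P), right to Q, down to W — 7 moves in all.
Check: all required cells visited.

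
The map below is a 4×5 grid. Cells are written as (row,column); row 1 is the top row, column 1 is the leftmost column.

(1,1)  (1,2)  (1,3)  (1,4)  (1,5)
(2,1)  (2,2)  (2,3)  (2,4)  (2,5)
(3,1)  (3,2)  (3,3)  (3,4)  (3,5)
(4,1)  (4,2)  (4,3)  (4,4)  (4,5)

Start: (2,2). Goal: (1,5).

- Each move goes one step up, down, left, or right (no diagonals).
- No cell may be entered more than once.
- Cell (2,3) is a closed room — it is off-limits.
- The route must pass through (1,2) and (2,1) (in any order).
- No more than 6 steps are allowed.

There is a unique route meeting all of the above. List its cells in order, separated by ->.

Any route must reach (1,2) and (2,1) and still end at (1,5) within 6 moves, so the order of the required stops is forced.
Route from (2,2): left 1 to (2,1), up 1 to (1,1), right 4 to (1,5) — 6 moves in all.
Check: all required cells visited; 6 ≤ 6 moves.

(2,2) -> (2,1) -> (1,1) -> (1,2) -> (1,3) -> (1,4) -> (1,5)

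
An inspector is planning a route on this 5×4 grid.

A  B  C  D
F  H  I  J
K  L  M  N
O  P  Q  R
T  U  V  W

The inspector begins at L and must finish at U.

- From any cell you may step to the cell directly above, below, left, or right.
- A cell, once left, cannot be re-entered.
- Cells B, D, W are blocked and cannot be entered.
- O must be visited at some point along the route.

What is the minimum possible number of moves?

Any route passes through O somewhere between L and U. Summing Manhattan distances along the two legs (L → O → U) gives a lower bound of 2 + 2 = 4 moves.
A route of 4 moves achieves this: L → P → O → T → U.
Since 4 matches the lower bound, it is optimal.

4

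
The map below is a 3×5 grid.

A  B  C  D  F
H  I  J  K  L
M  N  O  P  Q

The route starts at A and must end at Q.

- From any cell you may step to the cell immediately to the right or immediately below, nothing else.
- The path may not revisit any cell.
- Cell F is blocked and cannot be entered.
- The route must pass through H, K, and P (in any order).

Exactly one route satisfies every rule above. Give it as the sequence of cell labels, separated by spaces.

Moves only go right or down, so the column and row indices never decrease.
Route from A: down 1 to H, right 3 to K, down 1 to P, right 1 to Q — 6 moves in all.
Check: all required cells visited.

A H I J K P Q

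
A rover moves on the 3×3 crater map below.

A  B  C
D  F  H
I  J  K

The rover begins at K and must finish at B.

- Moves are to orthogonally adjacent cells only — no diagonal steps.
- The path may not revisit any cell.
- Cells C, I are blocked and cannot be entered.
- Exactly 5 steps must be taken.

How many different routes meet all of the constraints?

2

Need simple routes of exactly 5 moves from K to B (Manhattan distance 3, so 1 moves are spent on a detour and 1 undoing it).
Enumerating: K H F D A B | K J F D A B.
That gives 2 routes.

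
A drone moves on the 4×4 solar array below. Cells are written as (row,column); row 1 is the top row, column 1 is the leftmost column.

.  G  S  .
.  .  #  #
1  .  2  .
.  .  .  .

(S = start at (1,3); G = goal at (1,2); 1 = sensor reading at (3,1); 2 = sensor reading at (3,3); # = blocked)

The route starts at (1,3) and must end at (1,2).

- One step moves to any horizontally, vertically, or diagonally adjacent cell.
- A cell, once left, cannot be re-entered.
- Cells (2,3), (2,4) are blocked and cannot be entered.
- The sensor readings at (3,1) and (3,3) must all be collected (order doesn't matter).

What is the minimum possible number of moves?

6

Any route passes through (3,1) and (3,3) in some order between (1,3) and (1,2). Summing Chebyshev distances along each leg and taking the cheapest ordering ((1,3) → (3,1) → (3,3) → (1,2)) gives a lower bound of 2 + 2 + 2 = 6 moves.
A route of 6 moves achieves this: (1,3) → (2,2) → (3,3) → (3,2) → (3,1) → (2,1) → (1,2).
Since 6 matches the lower bound, it is optimal.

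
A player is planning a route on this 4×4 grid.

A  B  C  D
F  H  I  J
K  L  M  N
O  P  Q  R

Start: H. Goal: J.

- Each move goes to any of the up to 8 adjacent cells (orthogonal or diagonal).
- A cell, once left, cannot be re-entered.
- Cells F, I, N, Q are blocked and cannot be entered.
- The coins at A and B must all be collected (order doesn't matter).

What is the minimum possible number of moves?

4

Any route passes through A and B in some order between H and J. Summing Chebyshev distances along each leg and taking the cheapest ordering (H → A → B → J) gives a lower bound of 1 + 1 + 2 = 4 moves.
A route of 4 moves achieves this: H → A → B → C → J.
Since 4 matches the lower bound, it is optimal.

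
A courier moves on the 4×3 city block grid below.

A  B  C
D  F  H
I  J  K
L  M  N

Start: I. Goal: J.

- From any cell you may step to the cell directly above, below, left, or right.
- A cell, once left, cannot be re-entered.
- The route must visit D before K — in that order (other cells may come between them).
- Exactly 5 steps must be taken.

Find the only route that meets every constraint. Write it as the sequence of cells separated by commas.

The waypoints must appear in the order D, K, with no cell reused.
Route from I: up 1 to D, right 2 to H, down 1 to K, left 1 to J — 5 moves in all.
Check: order respected (D at step 1, K at step 4); 5 moves as required.

I, D, F, H, K, J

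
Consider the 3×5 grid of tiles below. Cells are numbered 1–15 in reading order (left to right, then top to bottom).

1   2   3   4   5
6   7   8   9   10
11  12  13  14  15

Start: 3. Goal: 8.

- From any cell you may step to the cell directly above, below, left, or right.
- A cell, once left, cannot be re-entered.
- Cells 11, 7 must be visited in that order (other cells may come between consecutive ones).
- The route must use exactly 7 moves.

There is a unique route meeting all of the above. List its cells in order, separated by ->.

3 -> 2 -> 1 -> 6 -> 11 -> 12 -> 7 -> 8

The waypoints must appear in the order 11, 7, with no cell reused.
Route from 3: left 2 to 1, down 2 to 11, right 1 to 12, up 1 to 7, right 1 to 8 — 7 moves in all.
Check: order respected (11 at step 4, 7 at step 6); 7 moves as required.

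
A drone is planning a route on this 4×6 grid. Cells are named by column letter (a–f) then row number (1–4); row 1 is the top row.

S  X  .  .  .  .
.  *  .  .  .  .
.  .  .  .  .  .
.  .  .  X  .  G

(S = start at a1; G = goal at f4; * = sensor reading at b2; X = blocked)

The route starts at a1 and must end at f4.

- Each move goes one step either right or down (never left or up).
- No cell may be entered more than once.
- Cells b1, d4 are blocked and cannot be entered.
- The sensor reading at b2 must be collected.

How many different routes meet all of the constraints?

A right/down-only route from a1 to f4 makes exactly 3 down-moves and 5 right-moves in some order.
With no other constraints that would be C(8,3) = 56 routes.
Split at b2 and multiply the segment counts (each segment already excludes blocked cells): a1→b2: 1; b2→f4: 9; product = 9.
That gives 9 routes.

9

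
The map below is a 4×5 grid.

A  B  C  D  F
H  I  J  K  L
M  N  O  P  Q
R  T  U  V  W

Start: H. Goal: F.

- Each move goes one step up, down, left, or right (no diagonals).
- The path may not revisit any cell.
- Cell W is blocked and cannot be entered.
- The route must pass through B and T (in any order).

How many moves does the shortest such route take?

Any route passes through B and T in some order between H and F. Summing Manhattan distances along each leg and taking the cheapest ordering (H → T → B → F) gives a lower bound of 3 + 3 + 3 = 9 moves.
A route of 9 moves achieves this: H → M → R → T → N → I → B → C → D → F.
Since 9 matches the lower bound, it is optimal.

9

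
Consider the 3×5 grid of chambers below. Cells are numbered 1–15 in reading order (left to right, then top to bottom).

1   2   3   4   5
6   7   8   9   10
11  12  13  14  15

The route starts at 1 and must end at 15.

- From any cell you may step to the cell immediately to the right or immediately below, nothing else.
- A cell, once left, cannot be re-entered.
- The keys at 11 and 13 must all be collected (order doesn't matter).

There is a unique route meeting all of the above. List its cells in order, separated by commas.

1, 6, 11, 12, 13, 14, 15

Moves only go right or down, so the column and row indices never decrease.
Route from 1: down 2 to 11, right 4 to 15 — 6 moves in all.
Check: all required cells visited.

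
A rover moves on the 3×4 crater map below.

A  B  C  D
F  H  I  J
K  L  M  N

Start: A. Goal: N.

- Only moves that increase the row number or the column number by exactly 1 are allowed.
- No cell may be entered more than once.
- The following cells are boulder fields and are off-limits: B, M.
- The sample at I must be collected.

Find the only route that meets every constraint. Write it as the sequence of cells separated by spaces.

Moves only go right or down, so the column and row indices never decrease.
Route from A: down to F, 3× right (reaching J), down to N — 5 moves in all.
Check: all required cells visited.

A F H I J N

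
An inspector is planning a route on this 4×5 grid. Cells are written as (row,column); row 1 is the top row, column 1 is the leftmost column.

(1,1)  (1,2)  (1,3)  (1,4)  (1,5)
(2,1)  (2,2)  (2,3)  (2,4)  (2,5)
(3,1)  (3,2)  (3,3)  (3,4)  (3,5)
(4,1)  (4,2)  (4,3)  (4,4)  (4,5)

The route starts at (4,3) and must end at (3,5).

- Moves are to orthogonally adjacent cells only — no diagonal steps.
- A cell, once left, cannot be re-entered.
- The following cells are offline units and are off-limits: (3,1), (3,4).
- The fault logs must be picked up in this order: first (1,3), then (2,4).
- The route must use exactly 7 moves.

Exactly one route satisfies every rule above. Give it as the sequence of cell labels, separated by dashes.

(4,3) - (3,3) - (2,3) - (1,3) - (1,4) - (2,4) - (2,5) - (3,5)

The waypoints must appear in the order (1,3), (2,4), with no cell reused.
Route from (4,3): 3× up (reaching (1,3)), right to (1,4), down to (2,4), right to (2,5), down to (3,5) — 7 moves in all.
Check: order respected ((1,3) at step 3, (2,4) at step 5); 7 moves as required.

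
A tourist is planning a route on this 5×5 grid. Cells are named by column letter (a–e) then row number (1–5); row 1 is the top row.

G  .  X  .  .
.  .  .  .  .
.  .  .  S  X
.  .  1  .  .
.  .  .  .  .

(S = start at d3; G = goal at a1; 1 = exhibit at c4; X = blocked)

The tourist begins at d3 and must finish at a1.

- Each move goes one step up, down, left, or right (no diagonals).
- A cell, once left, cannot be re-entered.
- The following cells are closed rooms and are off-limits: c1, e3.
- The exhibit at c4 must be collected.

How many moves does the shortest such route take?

7

Any route passes through c4 somewhere between d3 and a1. Summing Manhattan distances along the two legs (d3 → c4 → a1) gives a lower bound of 2 + 5 = 7 moves.
A route of 7 moves achieves this: d3 → d4 → c4 → c3 → c2 → b2 → b1 → a1.
Since 7 matches the lower bound, it is optimal.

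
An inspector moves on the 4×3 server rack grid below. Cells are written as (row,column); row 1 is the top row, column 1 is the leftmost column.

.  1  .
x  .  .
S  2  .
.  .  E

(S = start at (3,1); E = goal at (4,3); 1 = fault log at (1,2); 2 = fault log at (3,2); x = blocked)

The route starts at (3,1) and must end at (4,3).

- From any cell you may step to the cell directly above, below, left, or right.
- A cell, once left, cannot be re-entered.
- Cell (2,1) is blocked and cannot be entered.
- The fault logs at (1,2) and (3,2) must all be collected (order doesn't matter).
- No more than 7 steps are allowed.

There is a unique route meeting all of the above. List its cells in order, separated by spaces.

The 7-move cap with required stops at (1,2), (3,2) leaves no slack for detours.
Route from (3,1): right to (3,2), 2× up (reaching (1,2)), right to (1,3), 3× down (reaching (4,3)) — 7 moves in all.
Check: all required cells visited; 7 ≤ 7 moves.

(3,1) (3,2) (2,2) (1,2) (1,3) (2,3) (3,3) (4,3)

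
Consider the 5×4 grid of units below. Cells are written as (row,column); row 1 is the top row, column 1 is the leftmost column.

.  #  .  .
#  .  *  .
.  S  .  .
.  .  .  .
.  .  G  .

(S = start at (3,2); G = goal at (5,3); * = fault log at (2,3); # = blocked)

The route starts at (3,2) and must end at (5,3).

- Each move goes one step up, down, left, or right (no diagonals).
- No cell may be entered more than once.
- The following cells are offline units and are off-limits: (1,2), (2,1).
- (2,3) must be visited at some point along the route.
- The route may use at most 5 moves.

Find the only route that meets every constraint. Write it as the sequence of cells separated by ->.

The 5-move cap with required stops at (2,3) leaves no slack for detours.
Route from (3,2): up to (2,2), right to (2,3), 3× down (reaching (5,3)) — 5 moves in all.
Check: all required cells visited; 5 ≤ 5 moves.

(3,2) -> (2,2) -> (2,3) -> (3,3) -> (4,3) -> (5,3)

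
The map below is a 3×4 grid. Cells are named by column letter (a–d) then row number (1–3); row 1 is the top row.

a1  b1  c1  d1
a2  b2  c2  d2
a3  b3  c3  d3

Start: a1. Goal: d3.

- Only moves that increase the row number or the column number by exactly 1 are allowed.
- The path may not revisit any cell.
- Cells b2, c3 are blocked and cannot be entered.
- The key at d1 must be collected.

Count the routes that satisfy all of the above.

A right/down-only route from a1 to d3 makes exactly 2 down-moves and 3 right-moves in some order.
With no other constraints that would be C(5,2) = 10 routes.
Split at d1 and multiply the segment counts (each segment already excludes blocked cells): a1→d1: 1; d1→d3: 1; product = 1.
That gives 1 route.

1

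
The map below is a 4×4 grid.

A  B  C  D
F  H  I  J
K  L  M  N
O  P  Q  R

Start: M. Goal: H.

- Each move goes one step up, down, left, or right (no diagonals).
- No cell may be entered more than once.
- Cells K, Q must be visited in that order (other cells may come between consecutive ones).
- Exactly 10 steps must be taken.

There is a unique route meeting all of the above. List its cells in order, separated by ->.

M -> L -> K -> O -> P -> Q -> R -> N -> J -> I -> H

The waypoints must appear in the order K, Q, with no cell reused.
Route from M: left 2 to K, down 1 to O, right 3 to R, up 2 to J, left 2 to H — 10 moves in all.
Check: order respected (K at step 2, Q at step 5); 10 moves as required.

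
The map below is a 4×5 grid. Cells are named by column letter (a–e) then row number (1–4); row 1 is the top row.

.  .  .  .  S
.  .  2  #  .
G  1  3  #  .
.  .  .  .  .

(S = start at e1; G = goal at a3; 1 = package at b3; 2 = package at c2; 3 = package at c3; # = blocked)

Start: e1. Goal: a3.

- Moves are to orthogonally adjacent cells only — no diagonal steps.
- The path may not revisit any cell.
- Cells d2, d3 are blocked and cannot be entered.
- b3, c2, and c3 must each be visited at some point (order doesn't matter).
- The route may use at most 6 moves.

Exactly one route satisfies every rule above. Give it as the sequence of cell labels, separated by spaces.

Any route must reach b3, c2, and c3 and still end at a3 within 6 moves, so the order of the required stops is forced.
Route from e1: 2× left (reaching c1), 2× down (reaching c3), 2× left (reaching a3) — 6 moves in all.
Check: all required cells visited; 6 ≤ 6 moves.

e1 d1 c1 c2 c3 b3 a3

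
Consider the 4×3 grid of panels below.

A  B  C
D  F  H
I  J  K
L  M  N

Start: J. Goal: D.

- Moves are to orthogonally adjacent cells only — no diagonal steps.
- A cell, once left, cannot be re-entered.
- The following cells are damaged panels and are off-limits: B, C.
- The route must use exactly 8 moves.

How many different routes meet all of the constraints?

Need simple routes of exactly 8 moves from J to D (Manhattan distance 2, so 3 moves are spent on a detour and 3 undoing it).
Enumerating: J F H K N M L I D | J I L M N K H F D.
That gives 2 routes.

2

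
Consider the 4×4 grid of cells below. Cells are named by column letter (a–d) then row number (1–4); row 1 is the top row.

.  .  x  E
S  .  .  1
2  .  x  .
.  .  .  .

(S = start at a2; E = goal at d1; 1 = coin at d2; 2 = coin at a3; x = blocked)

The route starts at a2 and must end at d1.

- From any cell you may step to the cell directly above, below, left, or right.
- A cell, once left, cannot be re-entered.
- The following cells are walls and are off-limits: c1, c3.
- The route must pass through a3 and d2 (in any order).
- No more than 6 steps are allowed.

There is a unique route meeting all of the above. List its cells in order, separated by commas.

The 6-move cap with required stops at a3, d2 leaves no slack for detours.
Route from a2: down to a3, right to b3, up to b2, 2× right (reaching d2), up to d1 — 6 moves in all.
Check: all required cells visited; 6 ≤ 6 moves.

a2, a3, b3, b2, c2, d2, d1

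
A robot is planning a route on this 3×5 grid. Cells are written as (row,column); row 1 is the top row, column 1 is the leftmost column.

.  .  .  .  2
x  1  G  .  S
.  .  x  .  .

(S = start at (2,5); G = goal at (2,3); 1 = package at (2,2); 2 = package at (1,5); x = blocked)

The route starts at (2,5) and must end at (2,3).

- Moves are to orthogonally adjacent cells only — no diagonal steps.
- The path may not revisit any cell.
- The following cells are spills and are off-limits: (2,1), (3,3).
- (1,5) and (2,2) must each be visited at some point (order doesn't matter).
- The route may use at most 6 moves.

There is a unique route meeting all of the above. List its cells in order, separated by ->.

(2,5) -> (1,5) -> (1,4) -> (1,3) -> (1,2) -> (2,2) -> (2,3)

The budget equals the shortest possible length, so every move has to be on a shortest route through the required cells.
Route from (2,5): up 1 to (1,5), left 3 to (1,2), down 1 to (2,2), right 1 to (2,3) — 6 moves in all.
Check: all required cells visited; 6 ≤ 6 moves.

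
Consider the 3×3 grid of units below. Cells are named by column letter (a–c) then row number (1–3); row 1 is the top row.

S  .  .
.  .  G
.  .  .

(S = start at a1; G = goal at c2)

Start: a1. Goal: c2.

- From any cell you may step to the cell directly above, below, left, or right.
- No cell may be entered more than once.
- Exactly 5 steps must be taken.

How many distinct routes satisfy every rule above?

Need simple routes of exactly 5 moves from a1 to c2 (Manhattan distance 3, so 1 moves are spent on a detour and 1 undoing it).
Enumerating: a1 a2 a3 b3 b2 c2 | a1 a2 a3 b3 c3 c2 | a1 a2 b2 b1 c1 c2 | a1 a2 b2 b3 c3 c2 | a1 b1 b2 b3 c3 c2.
That gives 5 routes.

5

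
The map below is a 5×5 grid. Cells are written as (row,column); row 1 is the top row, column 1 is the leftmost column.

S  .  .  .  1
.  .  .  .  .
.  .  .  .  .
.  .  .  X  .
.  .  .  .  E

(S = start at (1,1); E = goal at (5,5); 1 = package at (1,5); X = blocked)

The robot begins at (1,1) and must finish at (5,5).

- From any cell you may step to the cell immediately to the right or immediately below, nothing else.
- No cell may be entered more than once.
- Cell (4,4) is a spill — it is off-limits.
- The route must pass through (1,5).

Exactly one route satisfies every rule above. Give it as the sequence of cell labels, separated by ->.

Moves only go right or down, so the column and row indices never decrease.
Route from (1,1): 4× right (reaching (1,5)), 4× down (reaching (5,5)) — 8 moves in all.
Check: all required cells visited.

(1,1) -> (1,2) -> (1,3) -> (1,4) -> (1,5) -> (2,5) -> (3,5) -> (4,5) -> (5,5)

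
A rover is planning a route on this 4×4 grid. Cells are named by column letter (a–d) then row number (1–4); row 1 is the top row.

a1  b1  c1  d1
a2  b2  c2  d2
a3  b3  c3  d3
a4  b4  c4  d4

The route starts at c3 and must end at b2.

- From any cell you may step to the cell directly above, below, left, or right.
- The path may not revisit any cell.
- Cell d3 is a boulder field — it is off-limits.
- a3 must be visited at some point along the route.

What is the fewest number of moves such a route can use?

Any route passes through a3 somewhere between c3 and b2. Summing Manhattan distances along the two legs (c3 → a3 → b2) gives a lower bound of 2 + 2 = 4 moves.
A route of 4 moves achieves this: c3 → b3 → a3 → a2 → b2.
Since 4 matches the lower bound, it is optimal.

4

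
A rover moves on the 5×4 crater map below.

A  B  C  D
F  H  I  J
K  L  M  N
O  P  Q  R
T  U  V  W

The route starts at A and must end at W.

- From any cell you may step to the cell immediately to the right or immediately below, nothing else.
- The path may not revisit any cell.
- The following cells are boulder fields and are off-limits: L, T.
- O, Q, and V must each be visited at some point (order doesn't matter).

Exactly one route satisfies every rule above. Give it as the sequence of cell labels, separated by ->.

Moves only go right or down, so the column and row indices never decrease.
Route from A: down 3 to O, right 2 to Q, down 1 to V, right 1 to W — 7 moves in all.
Check: all required cells visited.

A -> F -> K -> O -> P -> Q -> V -> W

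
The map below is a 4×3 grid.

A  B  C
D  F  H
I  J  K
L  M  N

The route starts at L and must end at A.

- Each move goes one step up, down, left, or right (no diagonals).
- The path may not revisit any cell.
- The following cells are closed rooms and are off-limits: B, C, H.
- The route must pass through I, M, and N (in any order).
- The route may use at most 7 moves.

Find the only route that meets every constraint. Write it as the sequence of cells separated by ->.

L -> M -> N -> K -> J -> I -> D -> A

The 7-move cap with required stops at I, M, N leaves no slack for detours.
Route from L: 2× right (reaching N), up to K, 2× left (reaching I), 2× up (reaching A) — 7 moves in all.
Check: all required cells visited; 7 ≤ 7 moves.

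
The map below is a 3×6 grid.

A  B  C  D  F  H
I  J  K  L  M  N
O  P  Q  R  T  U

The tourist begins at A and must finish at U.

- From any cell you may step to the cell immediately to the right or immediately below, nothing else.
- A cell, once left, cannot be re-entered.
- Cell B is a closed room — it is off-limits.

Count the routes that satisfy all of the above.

6

A right/down-only route from A to U makes exactly 2 down-moves and 5 right-moves in some order.
With no other constraints that would be C(7,2) = 21 routes.
Subtract routes through each blocked cell (inclusion–exclusion for overlaps): − through B: 15 → 6.
That gives 6 routes.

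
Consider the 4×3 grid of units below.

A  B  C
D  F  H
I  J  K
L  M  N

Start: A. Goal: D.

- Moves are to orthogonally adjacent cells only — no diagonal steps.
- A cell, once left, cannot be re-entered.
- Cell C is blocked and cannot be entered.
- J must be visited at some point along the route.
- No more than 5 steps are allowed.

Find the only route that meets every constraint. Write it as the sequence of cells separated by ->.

A -> B -> F -> J -> I -> D

The 5-move cap with required stops at J leaves no slack for detours.
Route from A: right to B, 2× down (reaching J), left to I, up to D — 5 moves in all.
Check: all required cells visited; 5 ≤ 5 moves.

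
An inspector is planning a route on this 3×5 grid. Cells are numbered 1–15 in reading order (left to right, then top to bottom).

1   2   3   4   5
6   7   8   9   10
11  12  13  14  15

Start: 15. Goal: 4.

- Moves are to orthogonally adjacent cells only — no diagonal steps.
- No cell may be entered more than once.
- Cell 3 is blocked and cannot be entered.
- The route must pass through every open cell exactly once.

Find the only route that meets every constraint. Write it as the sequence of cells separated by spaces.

15 14 13 12 11 6 1 2 7 8 9 10 5 4

Need to visit all 14 open cells exactly once, starting at 15 and ending at 4.
Cell 11 has only two open neighbours (6 and 12), so the path must pass straight through it: one of those is the cell it's entered from and the other is where it exits.
Route from 15: 4× left (reaching 11), 2× up (reaching 1), right to 2, down to 7, 3× right (reaching 10), up to 5, left to 4 — 13 moves in all.
Check: all 14 open cells covered.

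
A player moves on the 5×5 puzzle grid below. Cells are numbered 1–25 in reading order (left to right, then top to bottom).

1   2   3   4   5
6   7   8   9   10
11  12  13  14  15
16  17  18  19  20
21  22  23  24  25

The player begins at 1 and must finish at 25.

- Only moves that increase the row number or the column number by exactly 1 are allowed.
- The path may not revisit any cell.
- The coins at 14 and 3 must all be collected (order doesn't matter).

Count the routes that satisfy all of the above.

9

A right/down-only route from 1 to 25 makes exactly 4 down-moves and 4 right-moves in some order.
With no other constraints that would be C(8,4) = 70 routes.
A monotone route can only reach the required cells in the order 3, 14, so split there and multiply the segment counts: 1→3: 1; 3→14: 3; 14→25: 3; product = 9.
That gives 9 routes.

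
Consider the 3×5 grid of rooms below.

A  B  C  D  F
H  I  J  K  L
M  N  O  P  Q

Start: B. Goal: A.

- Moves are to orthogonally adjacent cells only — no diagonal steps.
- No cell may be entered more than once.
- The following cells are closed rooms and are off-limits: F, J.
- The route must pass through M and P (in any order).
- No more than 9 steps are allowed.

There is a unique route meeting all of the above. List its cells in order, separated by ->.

Any route must reach M and P and still end at A within 9 moves, so the order of the required stops is forced.
Route from B: 2× right (reaching D), 2× down (reaching P), 3× left (reaching M), 2× up (reaching A) — 9 moves in all.
Check: all required cells visited; 9 ≤ 9 moves.

B -> C -> D -> K -> P -> O -> N -> M -> H -> A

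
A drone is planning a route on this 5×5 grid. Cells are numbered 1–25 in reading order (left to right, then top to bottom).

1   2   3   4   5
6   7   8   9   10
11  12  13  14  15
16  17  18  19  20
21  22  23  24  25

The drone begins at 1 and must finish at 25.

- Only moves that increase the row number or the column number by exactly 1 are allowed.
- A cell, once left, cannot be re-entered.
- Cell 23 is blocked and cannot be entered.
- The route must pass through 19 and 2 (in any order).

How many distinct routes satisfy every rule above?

A right/down-only route from 1 to 25 makes exactly 4 down-moves and 4 right-moves in some order.
With no other constraints that would be C(8,4) = 70 routes.
A monotone route can only reach the required cells in the order 2, 19, so split there and multiply the segment counts (each segment already excludes blocked cells): 1→2: 1; 2→19: 10; 19→25: 2; product = 20.
That gives 20 routes.

20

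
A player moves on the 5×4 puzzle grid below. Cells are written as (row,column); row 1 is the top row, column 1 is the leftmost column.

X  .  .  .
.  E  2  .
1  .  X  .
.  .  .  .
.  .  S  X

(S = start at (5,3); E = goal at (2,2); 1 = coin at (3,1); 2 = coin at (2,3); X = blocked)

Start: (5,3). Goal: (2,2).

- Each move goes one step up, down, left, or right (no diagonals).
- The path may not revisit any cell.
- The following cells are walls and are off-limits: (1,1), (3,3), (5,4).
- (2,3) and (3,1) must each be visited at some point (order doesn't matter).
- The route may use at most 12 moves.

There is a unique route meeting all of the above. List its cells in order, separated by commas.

(5,3), (5,2), (5,1), (4,1), (3,1), (3,2), (4,2), (4,3), (4,4), (3,4), (2,4), (2,3), (2,2)

The budget equals the shortest possible length, so every move has to be on a shortest route through the required cells.
Route from (5,3): left 2 to (5,1), up 2 to (3,1), right 1 to (3,2), down 1 to (4,2), right 2 to (4,4), up 2 to (2,4), left 2 to (2,2) — 12 moves in all.
Check: all required cells visited; 12 ≤ 12 moves.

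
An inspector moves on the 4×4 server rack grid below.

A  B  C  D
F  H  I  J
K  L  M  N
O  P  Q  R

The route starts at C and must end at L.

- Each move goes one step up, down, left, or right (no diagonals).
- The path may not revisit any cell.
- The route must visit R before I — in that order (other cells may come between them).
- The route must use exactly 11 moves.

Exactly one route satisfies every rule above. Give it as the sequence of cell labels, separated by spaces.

C D J N R Q M I H F K L

The waypoints must appear in the order R, I, with no cell reused.
Route from C: right 1 to D, down 3 to R, left 1 to Q, up 2 to I, left 2 to F, down 1 to K, right 1 to L — 11 moves in all.
Check: order respected (R at step 4, I at step 7); 11 moves as required.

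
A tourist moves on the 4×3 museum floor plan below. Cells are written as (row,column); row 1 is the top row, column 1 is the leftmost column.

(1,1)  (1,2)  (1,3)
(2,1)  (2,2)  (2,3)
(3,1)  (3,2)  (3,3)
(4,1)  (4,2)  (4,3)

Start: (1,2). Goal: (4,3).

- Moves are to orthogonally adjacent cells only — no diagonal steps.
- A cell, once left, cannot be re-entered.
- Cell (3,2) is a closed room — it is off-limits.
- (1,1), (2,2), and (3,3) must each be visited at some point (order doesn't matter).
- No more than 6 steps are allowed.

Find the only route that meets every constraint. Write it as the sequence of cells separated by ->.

The 6-move cap with required stops at (1,1), (2,2), (3,3) leaves no slack for detours.
Route from (1,2): left 1 to (1,1), down 1 to (2,1), right 2 to (2,3), down 2 to (4,3) — 6 moves in all.
Check: all required cells visited; 6 ≤ 6 moves.

(1,2) -> (1,1) -> (2,1) -> (2,2) -> (2,3) -> (3,3) -> (4,3)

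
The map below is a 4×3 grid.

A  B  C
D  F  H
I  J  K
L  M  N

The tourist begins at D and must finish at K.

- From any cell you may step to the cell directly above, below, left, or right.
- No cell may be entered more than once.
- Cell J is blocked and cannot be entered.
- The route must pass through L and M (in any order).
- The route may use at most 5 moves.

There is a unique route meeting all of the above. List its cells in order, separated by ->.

The budget equals the shortest possible length, so every move has to be on a shortest route through the required cells.
Route from D: 2× down (reaching L), 2× right (reaching N), up to K — 5 moves in all.
Check: all required cells visited; 5 ≤ 5 moves.

D -> I -> L -> M -> N -> K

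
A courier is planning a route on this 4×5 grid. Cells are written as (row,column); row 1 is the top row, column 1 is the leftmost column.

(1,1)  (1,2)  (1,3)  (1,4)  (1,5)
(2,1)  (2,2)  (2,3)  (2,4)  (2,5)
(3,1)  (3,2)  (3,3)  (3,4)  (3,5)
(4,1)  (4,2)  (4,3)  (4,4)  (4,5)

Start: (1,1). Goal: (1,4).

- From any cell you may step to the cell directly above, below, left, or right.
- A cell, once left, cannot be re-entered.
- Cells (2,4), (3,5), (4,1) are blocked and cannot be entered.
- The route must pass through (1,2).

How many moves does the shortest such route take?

3

Any route passes through (1,2) somewhere between (1,1) and (1,4). Summing Manhattan distances along the two legs ((1,1) → (1,2) → (1,4)) gives a lower bound of 1 + 2 = 3 moves.
A route of 3 moves achieves this: (1,1) → (1,2) → (1,3) → (1,4).
Since 3 matches the lower bound, it is optimal.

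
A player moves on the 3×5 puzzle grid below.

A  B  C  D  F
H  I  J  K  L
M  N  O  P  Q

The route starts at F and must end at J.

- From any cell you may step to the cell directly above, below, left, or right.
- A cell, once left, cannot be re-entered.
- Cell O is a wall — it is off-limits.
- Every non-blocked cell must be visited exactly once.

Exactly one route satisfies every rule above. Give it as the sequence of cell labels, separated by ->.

F -> L -> Q -> P -> K -> D -> C -> B -> A -> H -> M -> N -> I -> J

Need to visit all 14 open cells exactly once, starting at F and ending at J.
Cell P has only two open neighbours (K and Q), so the path must pass straight through it: one of those is the cell it's entered from and the other is where it exits.
Route from F: down 2 to Q, left 1 to P, up 2 to D, left 3 to A, down 2 to M, right 1 to N, up 1 to I, right 1 to J — 13 moves in all.
Check: all 14 open cells covered.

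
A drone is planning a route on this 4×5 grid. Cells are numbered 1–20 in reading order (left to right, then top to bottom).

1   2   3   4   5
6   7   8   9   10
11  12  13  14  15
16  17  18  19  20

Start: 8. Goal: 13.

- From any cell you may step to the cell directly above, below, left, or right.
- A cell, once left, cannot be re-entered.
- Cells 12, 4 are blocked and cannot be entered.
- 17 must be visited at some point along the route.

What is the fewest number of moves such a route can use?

Any route passes through 17 somewhere between 8 and 13. Summing Manhattan distances along the two legs (8 → 17 → 13) gives a lower bound of 3 + 2 = 5 moves.
The shortest route satisfying every rule uses 7 moves: 8 → 7 → 6 → 11 → 16 → 17 → 18 → 13.
The no-revisit rule (legs can't share cells) pushes the minimum above the 5-move bound; an exhaustive check rules out every length from 5 to 6, leaving 7 as the minimum.

7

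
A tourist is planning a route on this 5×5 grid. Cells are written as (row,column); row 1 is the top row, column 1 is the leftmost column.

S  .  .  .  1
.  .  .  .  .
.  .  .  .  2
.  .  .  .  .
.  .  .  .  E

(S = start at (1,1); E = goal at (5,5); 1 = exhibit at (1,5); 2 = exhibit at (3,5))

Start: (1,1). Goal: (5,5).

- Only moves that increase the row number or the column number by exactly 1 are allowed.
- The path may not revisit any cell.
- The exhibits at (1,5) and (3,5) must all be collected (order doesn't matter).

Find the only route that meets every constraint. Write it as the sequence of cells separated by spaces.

Moves only go right or down, so the column and row indices never decrease.
Route from (1,1): right 4 to (1,5), down 4 to (5,5) — 8 moves in all.
Check: all required cells visited.

(1,1) (1,2) (1,3) (1,4) (1,5) (2,5) (3,5) (4,5) (5,5)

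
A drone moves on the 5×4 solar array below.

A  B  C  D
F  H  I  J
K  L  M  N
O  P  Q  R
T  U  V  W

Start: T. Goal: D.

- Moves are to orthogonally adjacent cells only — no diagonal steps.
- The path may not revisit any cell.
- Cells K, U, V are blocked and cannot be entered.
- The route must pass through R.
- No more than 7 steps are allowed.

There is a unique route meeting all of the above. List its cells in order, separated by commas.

The 7-move cap with required stops at R leaves no slack for detours.
Route from T: up to O, 3× right (reaching R), 3× up (reaching D) — 7 moves in all.
Check: all required cells visited; 7 ≤ 7 moves.

T, O, P, Q, R, N, J, D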